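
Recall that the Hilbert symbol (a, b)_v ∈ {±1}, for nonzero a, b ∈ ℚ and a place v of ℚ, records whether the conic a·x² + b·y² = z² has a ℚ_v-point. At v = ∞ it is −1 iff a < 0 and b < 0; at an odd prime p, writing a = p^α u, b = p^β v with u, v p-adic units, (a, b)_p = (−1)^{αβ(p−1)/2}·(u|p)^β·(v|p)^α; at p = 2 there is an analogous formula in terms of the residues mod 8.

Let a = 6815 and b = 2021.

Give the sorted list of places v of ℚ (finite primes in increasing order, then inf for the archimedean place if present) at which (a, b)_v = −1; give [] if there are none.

(a, b) ≡ (6815, 2021) mod (ℚ^×)²; places V = {2, 5, 29, 43, 47, ∞}.
(a,b)_47: α=1, u≡4; β=1, v≡43 (mod 47); (4|47)=+1, (43|47)=-1; sign (−1)^1·+1^1·-1^1 = +1.
(a,b)_29: α=1, u≡3; β=0, v≡20 (mod 29); (3|29)=-1, (20|29)=+1; sign (−1)^0·-1^0·+1^1 = +1.
(a,b)_∞: sgn(6815)=+, sgn(2021)=+, so +1.
(a,b)_5: α=1, u≡3; β=0, v≡1 (mod 5); (3|5)=-1, (1|5)=+1; sign (−1)^0·-1^0·+1^1 = +1.
(a,b)_43: α=0, u≡21; β=1, v≡4 (mod 43); (21|43)=+1, (4|43)=+1; sign (−1)^0·+1^1·+1^0 = +1.
(a,b)_2: α=0, β=0; u≡7, v≡5 (mod 8); ε(u)ε(v)=1·0, αω(v)=0·1, βω(u)=0·0; sum ≡ 0  ⇒  +1.
Ram(a, b) = ∅: the form 6815·x² + 2021·y² − z² is isotropic over every ℚ_v, so by Hasse–Minkowski it is isotropic over ℚ.

[]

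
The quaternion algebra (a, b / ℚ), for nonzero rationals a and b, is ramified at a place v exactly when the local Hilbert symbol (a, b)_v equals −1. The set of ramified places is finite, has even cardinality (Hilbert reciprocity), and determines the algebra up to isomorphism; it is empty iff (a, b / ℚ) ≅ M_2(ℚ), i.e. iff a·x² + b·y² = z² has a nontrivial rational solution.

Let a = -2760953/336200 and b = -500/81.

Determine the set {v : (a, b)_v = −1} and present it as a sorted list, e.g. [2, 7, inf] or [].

[17, inf]

Mod squares: a ≡ -34, b ≡ -5. Check v ∈ {∞, 2, 3, 5, 13, 17, 31, 41}.
v=41: a=41^-2·(≡19), b=41^0·(≡8) mod 41; (19|41)=-1, (8|41)=+1; (−1)^{-2·0·20}·(-1)^0·(+1)^-2 = +1.
v=5: a=5^-2·(≡4), b=5^3·(≡1) mod 5; (4|5)=+1, (1|5)=+1; (−1)^{-2·3·2}·(+1)^3·(+1)^-2 = +1.
v=∞: -34 < 0 and -5 < 0  ⇒  (a,b)_∞ = -1.
v=13: a=13^2·(≡8), b=13^0·(≡11) mod 13; (8|13)=-1, (11|13)=-1; (−1)^{2·0·6}·(-1)^0·(-1)^2 = +1.
v=31: a=31^2·(≡2), b=31^0·(≡21) mod 31; (2|31)=+1, (21|31)=-1; (−1)^{2·0·15}·(+1)^0·(-1)^2 = +1.
v=3: a=3^0·(≡2), b=3^-4·(≡1) mod 3; (2|3)=-1, (1|3)=+1; (−1)^{0·-4·1}·(-1)^-4·(+1)^0 = +1.
v=2: v_2(a)=-3, v_2(b)=2; units ≡ 7, 3 (mod 8); ε·ε+αω+βω = 1·1+-3·1+2·0 ≡ 0  ⇒  (a,b)_2 = +1.
v=17: a=17^1·(≡16), b=17^0·(≡6) mod 17; (16|17)=+1, (6|17)=-1; (−1)^{1·0·8}·(+1)^0·(-1)^1 = -1.
(-34, -5 / ℚ) ramifies at {17, ∞}: a division algebra.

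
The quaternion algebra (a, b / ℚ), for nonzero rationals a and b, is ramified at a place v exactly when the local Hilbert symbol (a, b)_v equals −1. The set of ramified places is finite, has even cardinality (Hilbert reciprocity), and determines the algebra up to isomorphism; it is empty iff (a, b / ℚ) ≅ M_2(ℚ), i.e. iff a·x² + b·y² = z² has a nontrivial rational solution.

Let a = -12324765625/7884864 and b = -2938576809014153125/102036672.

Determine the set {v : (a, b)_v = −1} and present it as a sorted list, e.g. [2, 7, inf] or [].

(a, b) ≡ (-2185, -85215) mod (ℚ^×)²; places V = {2, 3, 5, 7, 13, 19, 23, ∞}.
(a,b)_5: α=7, u≡2; β=5, v≡3 (mod 5); (2|5)=-1, (3|5)=-1; sign (−1)^0·-1^5·-1^7 = +1.
(a,b)_23: α=1, u≡19; β=3, v≡20 (mod 23); (19|23)=-1, (20|23)=-1; sign (−1)^1·-1^3·-1^1 = -1.
(a,b)_2: α=-6, β=-6; u≡7, v≡1 (mod 8); ε(u)ε(v)=1·0, αω(v)=-6·0, βω(u)=-6·0; sum ≡ 0  ⇒  +1.
(a,b)_13: α=-2, u≡3; β=1, v≡9 (mod 13); (3|13)=+1, (9|13)=+1; sign (−1)^0·+1^1·+1^-2 = +1.
(a,b)_7: α=0, u≡3; β=4, v≡3 (mod 7); (3|7)=-1, (3|7)=-1; sign (−1)^0·-1^4·-1^0 = +1.
(a,b)_∞: sgn(-2185)=−, sgn(-85215)=−, so -1.
(a,b)_19: α=3, u≡15; β=5, v≡8 (mod 19); (15|19)=-1, (8|19)=-1; sign (−1)^1·-1^5·-1^3 = -1.
(a,b)_3: α=-6, u≡2; β=-13, v≡2 (mod 3); (2|3)=-1, (2|3)=-1; sign (−1)^0·-1^-13·-1^-6 = -1.
(-2185, -85215 / ℚ) ramifies at {3, 19, 23, ∞}: a division algebra.

[3, 19, 23, inf]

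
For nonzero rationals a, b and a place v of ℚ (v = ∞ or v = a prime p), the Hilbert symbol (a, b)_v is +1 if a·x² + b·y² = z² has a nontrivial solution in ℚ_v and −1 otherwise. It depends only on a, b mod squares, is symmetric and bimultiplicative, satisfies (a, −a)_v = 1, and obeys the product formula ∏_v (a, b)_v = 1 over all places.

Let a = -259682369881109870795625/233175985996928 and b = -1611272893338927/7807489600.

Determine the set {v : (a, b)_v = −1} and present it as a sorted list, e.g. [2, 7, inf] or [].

Mod squares: a ≡ -183954, b ≡ -23. Check v ∈ {∞, 2, 3, 5, 7, 13, 23, 31, 43, 47}.
v=7: a=7^10·(≡5), b=7^2·(≡3) mod 7; (5|7)=-1, (3|7)=-1; (−1)^{10·2·3}·(-1)^2·(-1)^10 = +1.
v=2: v_2(a)=-7, v_2(b)=-6; units ≡ 7, 1 (mod 8); ε·ε+αω+βω = 1·0+-7·0+-6·0 ≡ 0  ⇒  (a,b)_2 = +1.
v=∞: -183954 < 0 and -23 < 0  ⇒  (a,b)_∞ = -1.
v=13: a=13^-2·(≡4), b=13^2·(≡3) mod 13; (4|13)=+1, (3|13)=+1; (−1)^{-2·2·6}·(+1)^2·(+1)^-2 = +1.
v=47: a=47^-6·(≡4), b=47^-4·(≡9) mod 47; (4|47)=+1, (9|47)=+1; (−1)^{-6·-4·23}·(+1)^-4·(+1)^-6 = +1.
v=3: a=3^3·(≡2), b=3^2·(≡1) mod 3; (2|3)=-1, (1|3)=+1; (−1)^{3·2·1}·(-1)^2·(+1)^3 = +1.
v=43: a=43^3·(≡22), b=43^2·(≡12) mod 43; (22|43)=-1, (12|43)=-1; (−1)^{3·2·21}·(-1)^2·(-1)^3 = -1.
v=23: a=23^1·(≡2), b=23^3·(≡17) mod 23; (2|23)=+1, (17|23)=-1; (−1)^{1·3·11}·(+1)^3·(-1)^1 = +1.
v=31: a=31^3·(≡18), b=31^2·(≡16) mod 31; (18|31)=+1, (16|31)=+1; (−1)^{3·2·15}·(+1)^2·(+1)^3 = +1.
v=5: a=5^4·(≡4), b=5^-2·(≡2) mod 5; (4|5)=+1, (2|5)=-1; (−1)^{4·-2·2}·(+1)^-2·(-1)^4 = +1.
|Ram(-183954, -23)| = 2, even; anisotropic at {43, ∞}.

[43, inf]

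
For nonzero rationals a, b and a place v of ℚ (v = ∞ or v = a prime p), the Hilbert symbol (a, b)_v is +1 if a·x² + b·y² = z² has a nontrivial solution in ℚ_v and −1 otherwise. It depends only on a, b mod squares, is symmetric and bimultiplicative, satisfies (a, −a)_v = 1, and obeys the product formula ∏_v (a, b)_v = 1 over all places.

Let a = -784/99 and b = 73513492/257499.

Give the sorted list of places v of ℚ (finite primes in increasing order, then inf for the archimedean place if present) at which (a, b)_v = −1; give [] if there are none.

[11, 13]

Mod squares: a ≡ -11, b ≡ 143. Check v ∈ {∞, 2, 3, 7, 11, 13, 17, 29, 41}.
v=29: a=29^0·(≡12), b=29^2·(≡8) mod 29; (12|29)=-1, (8|29)=-1; (−1)^{0·2·14}·(-1)^2·(-1)^0 = +1.
v=3: a=3^-2·(≡1), b=3^-4·(≡2) mod 3; (1|3)=+1, (2|3)=-1; (−1)^{-2·-4·1}·(+1)^-4·(-1)^-2 = +1.
v=7: a=7^2·(≡5), b=7^0·(≡6) mod 7; (5|7)=-1, (6|7)=-1; (−1)^{2·0·3}·(-1)^0·(-1)^2 = +1.
v=13: a=13^0·(≡6), b=13^1·(≡5) mod 13; (6|13)=-1, (5|13)=-1; (−1)^{0·1·6}·(-1)^1·(-1)^0 = -1.
v=11: a=11^-1·(≡7), b=11^-1·(≡8) mod 11; (7|11)=-1, (8|11)=-1; (−1)^{-1·-1·5}·(-1)^-1·(-1)^-1 = -1.
v=∞: -11 < 0 and 143 > 0  ⇒  (a,b)_∞ = +1.
v=41: a=41^0·(≡19), b=41^2·(≡10) mod 41; (19|41)=-1, (10|41)=+1; (−1)^{0·2·20}·(-1)^2·(+1)^0 = +1.
v=2: v_2(a)=4, v_2(b)=2; units ≡ 5, 7 (mod 8); ε·ε+αω+βω = 0·1+4·0+2·1 ≡ 0  ⇒  (a,b)_2 = +1.
v=17: a=17^0·(≡12), b=17^-2·(≡5) mod 17; (12|17)=-1, (5|17)=-1; (−1)^{0·-2·8}·(-1)^-2·(-1)^0 = +1.
Ram(-11, 143) = {11, 13}; no ℚ_11-point on the conic.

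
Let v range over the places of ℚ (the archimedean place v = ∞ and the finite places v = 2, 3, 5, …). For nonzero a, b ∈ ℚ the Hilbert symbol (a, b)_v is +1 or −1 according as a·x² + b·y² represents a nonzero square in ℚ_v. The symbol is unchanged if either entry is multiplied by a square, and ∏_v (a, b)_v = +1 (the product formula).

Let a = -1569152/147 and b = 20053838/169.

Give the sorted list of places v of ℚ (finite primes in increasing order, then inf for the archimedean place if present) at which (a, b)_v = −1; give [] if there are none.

[2, 3, 23, 41]

(a, b) ≡ (-73554, 409262) mod (ℚ^×)²; places V = {2, 3, 7, 13, 23, 31, 41, ∞}.
(a,b)_∞: sgn(-73554)=−, sgn(409262)=+, so +1.
(a,b)_7: α=-2, u≡1; β=3, v≡2 (mod 7); (1|7)=+1, (2|7)=+1; sign (−1)^0·+1^3·+1^-2 = +1.
(a,b)_13: α=1, u≡10; β=-2, v≡12 (mod 13); (10|13)=+1, (12|13)=+1; sign (−1)^0·+1^-2·+1^1 = +1.
(a,b)_41: α=1, u≡18; β=1, v≡14 (mod 41); (18|41)=+1, (14|41)=-1; sign (−1)^0·+1^1·-1^1 = -1.
(a,b)_31: α=0, u≡7; β=1, v≡17 (mod 31); (7|31)=+1, (17|31)=-1; sign (−1)^0·+1^1·-1^0 = +1.
(a,b)_3: α=-1, u≡1; β=0, v≡2 (mod 3); (1|3)=+1, (2|3)=-1; sign (−1)^0·+1^0·-1^-1 = -1.
(a,b)_2: α=7, β=1; u≡7, v≡7 (mod 8); ε(u)ε(v)=1·1, αω(v)=7·0, βω(u)=1·0; sum ≡ 1  ⇒  -1.
(a,b)_23: α=1, u≡7; β=1, v≡20 (mod 23); (7|23)=-1, (20|23)=-1; sign (−1)^1·-1^1·-1^1 = -1.
|Ram(-73554, 409262)| = 4, even; anisotropic at {2, 3, 23, 41}.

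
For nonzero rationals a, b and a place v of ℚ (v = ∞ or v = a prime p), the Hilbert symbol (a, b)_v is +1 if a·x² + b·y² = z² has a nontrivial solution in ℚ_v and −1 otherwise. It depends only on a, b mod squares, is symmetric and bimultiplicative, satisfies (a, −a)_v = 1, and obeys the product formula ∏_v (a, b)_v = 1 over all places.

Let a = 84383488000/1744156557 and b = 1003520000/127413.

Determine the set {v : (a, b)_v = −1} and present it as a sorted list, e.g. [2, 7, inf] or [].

[2, 7]

Mod squares: a ≡ 910, b ≡ 26. Check v ∈ {∞, 2, 3, 5, 7, 11, 13, 31}.
v=7: a=7^3·(≡2), b=7^2·(≡5) mod 7; (2|7)=+1, (5|7)=-1; (−1)^{3·2·3}·(+1)^2·(-1)^3 = -1.
v=5: a=5^3·(≡2), b=5^4·(≡4) mod 5; (2|5)=-1, (4|5)=+1; (−1)^{3·4·2}·(-1)^4·(+1)^3 = +1.
v=2: v_2(a)=11, v_2(b)=15; units ≡ 7, 5 (mod 8); ε·ε+αω+βω = 1·0+11·1+15·0 ≡ 1  ⇒  (a,b)_2 = -1.
v=31: a=31^2·(≡15), b=31^0·(≡30) mod 31; (15|31)=-1, (30|31)=-1; (−1)^{2·0·15}·(-1)^0·(-1)^2 = +1.
v=3: a=3^-8·(≡1), b=3^-4·(≡2) mod 3; (1|3)=+1, (2|3)=-1; (−1)^{-8·-4·1}·(+1)^-4·(-1)^-8 = +1.
v=13: a=13^-3·(≡11), b=13^-1·(≡11) mod 13; (11|13)=-1, (11|13)=-1; (−1)^{-3·-1·6}·(-1)^-1·(-1)^-3 = +1.
v=11: a=11^-2·(≡6), b=11^-2·(≡4) mod 11; (6|11)=-1, (4|11)=+1; (−1)^{-2·-2·5}·(-1)^-2·(+1)^-2 = +1.
v=∞: 910 > 0 and 26 > 0  ⇒  (a,b)_∞ = +1.
|Ram(910, 26)| = 2, even; anisotropic at {2, 7}.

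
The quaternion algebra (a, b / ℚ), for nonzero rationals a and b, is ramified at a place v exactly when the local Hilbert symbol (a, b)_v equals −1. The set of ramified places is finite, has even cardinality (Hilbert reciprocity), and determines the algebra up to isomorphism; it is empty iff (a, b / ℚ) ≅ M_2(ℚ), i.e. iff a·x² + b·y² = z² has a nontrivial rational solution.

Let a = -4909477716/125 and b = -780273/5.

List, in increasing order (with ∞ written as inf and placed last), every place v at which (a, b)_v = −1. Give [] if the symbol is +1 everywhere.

(a, b) ≡ (-3705, -285) mod (ℚ^×)²; places V = {2, 3, 5, 11, 13, 19, ∞}.
(a,b)_3: α=5, u≡1; β=5, v≡1 (mod 3); (1|3)=+1, (1|3)=+1; sign (−1)^1·+1^5·+1^5 = -1.
(a,b)_∞: sgn(-3705)=−, sgn(-285)=−, so -1.
(a,b)_19: α=1, u≡3; β=1, v≡6 (mod 19); (3|19)=-1, (6|19)=+1; sign (−1)^1·-1^1·+1^1 = +1.
(a,b)_2: α=2, β=0; u≡7, v≡3 (mod 8); ε(u)ε(v)=1·1, αω(v)=2·1, βω(u)=0·0; sum ≡ 1  ⇒  -1.
(a,b)_5: α=-3, u≡4; β=-1, v≡2 (mod 5); (4|5)=+1, (2|5)=-1; sign (−1)^0·+1^-1·-1^-3 = -1.
(a,b)_13: α=3, u≡9; β=2, v≡10 (mod 13); (9|13)=+1, (10|13)=+1; sign (−1)^0·+1^2·+1^3 = +1.
(a,b)_11: α=2, u≡2; β=0, v≡9 (mod 11); (2|11)=-1, (9|11)=+1; sign (−1)^0·-1^0·+1^2 = +1.
|Ram(-3705, -285)| = 4, even; anisotropic at {2, 3, 5, ∞}.

[2, 3, 5, inf]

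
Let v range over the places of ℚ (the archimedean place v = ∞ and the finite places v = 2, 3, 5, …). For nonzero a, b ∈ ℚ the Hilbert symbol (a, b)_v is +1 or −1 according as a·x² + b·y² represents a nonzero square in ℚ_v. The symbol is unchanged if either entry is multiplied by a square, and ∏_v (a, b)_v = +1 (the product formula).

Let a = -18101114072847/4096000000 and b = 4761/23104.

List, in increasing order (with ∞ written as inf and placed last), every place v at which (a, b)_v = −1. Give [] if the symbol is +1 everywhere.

[]

Mod squares: a ≡ -23, b ≡ 1. Check v ∈ {∞, 2, 3, 5, 13, 19, 23, 43}.
v=∞: -23 < 0 and 1 > 0  ⇒  (a,b)_∞ = +1.
v=5: a=5^-6·(≡2), b=5^0·(≡4) mod 5; (2|5)=-1, (4|5)=+1; (−1)^{-6·0·2}·(-1)^0·(+1)^-6 = +1.
v=13: a=13^2·(≡9), b=13^0·(≡1) mod 13; (9|13)=+1, (1|13)=+1; (−1)^{2·0·6}·(+1)^0·(+1)^2 = +1.
v=2: v_2(a)=-18, v_2(b)=-6; units ≡ 1, 1 (mod 8); ε·ε+αω+βω = 0·0+-18·0+-6·0 ≡ 0  ⇒  (a,b)_2 = +1.
v=23: a=23^5·(≡15), b=23^2·(≡18) mod 23; (15|23)=-1, (18|23)=+1; (−1)^{5·2·11}·(-1)^2·(+1)^5 = +1.
v=19: a=19^0·(≡18), b=19^-2·(≡7) mod 19; (18|19)=-1, (7|19)=+1; (−1)^{0·-2·9}·(-1)^-2·(+1)^0 = +1.
v=3: a=3^2·(≡1), b=3^2·(≡1) mod 3; (1|3)=+1, (1|3)=+1; (−1)^{2·2·1}·(+1)^2·(+1)^2 = +1.
v=43: a=43^2·(≡7), b=43^0·(≡9) mod 43; (7|43)=-1, (9|43)=+1; (−1)^{2·0·21}·(-1)^0·(+1)^2 = +1.
Every local symbol is +1, so the conic -23·x² + 1·y² = z² has ℚ_v-points for all v and hence a ℚ-point; (a, b / ℚ) ≅ M_2(ℚ).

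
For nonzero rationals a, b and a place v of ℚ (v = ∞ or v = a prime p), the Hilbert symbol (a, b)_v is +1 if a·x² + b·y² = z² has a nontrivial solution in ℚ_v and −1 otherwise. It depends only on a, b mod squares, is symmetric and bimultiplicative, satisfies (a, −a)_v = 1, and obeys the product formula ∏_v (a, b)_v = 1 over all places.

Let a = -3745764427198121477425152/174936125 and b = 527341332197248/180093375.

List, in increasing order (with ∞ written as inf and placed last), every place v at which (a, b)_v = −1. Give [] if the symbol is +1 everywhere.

[2, 3, 5, 17]

Mod squares: a ≡ -10, b ≡ 480930. Check v ∈ {∞, 2, 3, 5, 7, 11, 13, 17, 23, 41}.
v=∞: -10 < 0 and 480930 > 0  ⇒  (a,b)_∞ = +1.
v=11: a=11^0·(≡3), b=11^-2·(≡7) mod 11; (3|11)=+1, (7|11)=-1; (−1)^{0·-2·5}·(+1)^-2·(-1)^0 = +1.
v=2: v_2(a)=11, v_2(b)=7; units ≡ 3, 1 (mod 8); ε·ε+αω+βω = 1·0+11·0+7·1 ≡ 1  ⇒  (a,b)_2 = -1.
v=41: a=41^6·(≡9), b=41^3·(≡25) mod 41; (9|41)=+1, (25|41)=+1; (−1)^{6·3·20}·(+1)^3·(+1)^6 = +1.
v=23: a=23^6·(≡9), b=23^3·(≡12) mod 23; (9|23)=+1, (12|23)=+1; (−1)^{6·3·11}·(+1)^3·(+1)^6 = +1.
v=13: a=13^-4·(≡10), b=13^0·(≡7) mod 13; (10|13)=+1, (7|13)=-1; (−1)^{-4·0·6}·(+1)^0·(-1)^-4 = +1.
v=7: a=7^-2·(≡2), b=7^-2·(≡4) mod 7; (2|7)=+1, (4|7)=+1; (−1)^{-2·-2·3}·(+1)^-2·(+1)^-2 = +1.
v=3: a=3^2·(≡2), b=3^-5·(≡2) mod 3; (2|3)=-1, (2|3)=-1; (−1)^{2·-5·1}·(-1)^-5·(-1)^2 = -1.
v=5: a=5^-3·(≡2), b=5^-3·(≡4) mod 5; (2|5)=-1, (4|5)=+1; (−1)^{-3·-3·2}·(-1)^-3·(+1)^-3 = -1.
v=17: a=17^2·(≡7), b=17^3·(≡16) mod 17; (7|17)=-1, (16|17)=+1; (−1)^{2·3·8}·(-1)^3·(+1)^2 = -1.
Ram(-10, 480930) = {2, 3, 5, 17}; no ℚ_2-point on the conic.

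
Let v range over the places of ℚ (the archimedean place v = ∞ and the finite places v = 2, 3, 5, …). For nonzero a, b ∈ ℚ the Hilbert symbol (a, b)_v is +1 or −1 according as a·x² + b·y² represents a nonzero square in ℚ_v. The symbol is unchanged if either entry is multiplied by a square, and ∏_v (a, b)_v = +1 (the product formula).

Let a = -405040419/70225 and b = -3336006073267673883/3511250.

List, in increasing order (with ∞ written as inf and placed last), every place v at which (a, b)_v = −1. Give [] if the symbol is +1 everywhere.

[2, inf]

(a, b) ≡ (-11339, -1334) mod (ℚ^×)²; places V = {2, 3, 5, 7, 11, 17, 23, 29, 53, ∞}.
(a,b)_7: α=2, u≡1; β=2, v≡6 (mod 7); (1|7)=+1, (6|7)=-1; sign (−1)^0·+1^2·-1^2 = +1.
(a,b)_29: α=1, u≡17; β=3, v≡14 (mod 29); (17|29)=-1, (14|29)=-1; sign (−1)^0·-1^3·-1^1 = +1.
(a,b)_11: α=0, u≡8; β=2, v≡8 (mod 11); (8|11)=-1, (8|11)=-1; sign (−1)^0·-1^2·-1^0 = +1.
(a,b)_3: α=6, u≡1; β=8, v≡1 (mod 3); (1|3)=+1, (1|3)=+1; sign (−1)^0·+1^8·+1^6 = +1.
(a,b)_17: α=1, u≡8; β=2, v≡8 (mod 17); (8|17)=+1, (8|17)=+1; sign (−1)^0·+1^2·+1^1 = +1.
(a,b)_23: α=1, u≡12; β=3, v≡14 (mod 23); (12|23)=+1, (14|23)=-1; sign (−1)^1·+1^3·-1^1 = +1.
(a,b)_5: α=-2, u≡4; β=-4, v≡4 (mod 5); (4|5)=+1, (4|5)=+1; sign (−1)^0·+1^-4·+1^-2 = +1.
(a,b)_∞: sgn(-11339)=−, sgn(-1334)=−, so -1.
(a,b)_2: α=0, β=-1; u≡5, v≡5 (mod 8); ε(u)ε(v)=0·0, αω(v)=0·1, βω(u)=-1·1; sum ≡ 1  ⇒  -1.
(a,b)_53: α=-2, u≡2; β=-2, v≡49 (mod 53); (2|53)=-1, (49|53)=+1; sign (−1)^0·-1^-2·+1^-2 = +1.
|Ram(-11339, -1334)| = 2, even; anisotropic at {2, ∞}.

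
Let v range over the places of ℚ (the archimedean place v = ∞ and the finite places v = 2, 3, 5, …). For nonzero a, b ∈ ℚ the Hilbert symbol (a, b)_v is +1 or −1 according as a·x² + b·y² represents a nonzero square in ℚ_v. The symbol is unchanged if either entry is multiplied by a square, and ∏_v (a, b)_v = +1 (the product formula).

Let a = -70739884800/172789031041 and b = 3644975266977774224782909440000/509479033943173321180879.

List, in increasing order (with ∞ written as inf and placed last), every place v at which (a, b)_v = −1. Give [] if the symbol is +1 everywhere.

[7, 37]

(a, b) ≡ (-43, 8029) mod (ℚ^×)²; places V = {2, 3, 5, 7, 11, 13, 23, 31, 37, 43, 53, ∞}.
(a,b)_7: α=0, u≡6; β=1, v≡3 (mod 7); (6|7)=-1, (3|7)=-1; sign (−1)^0·-1^1·-1^0 = -1.
(a,b)_53: α=-2, u≡24; β=-4, v≡35 (mod 53); (24|53)=+1, (35|53)=-1; sign (−1)^0·+1^-4·-1^-2 = +1.
(a,b)_13: α=4, u≡4; β=10, v≡7 (mod 13); (4|13)=+1, (7|13)=-1; sign (−1)^0·+1^10·-1^4 = +1.
(a,b)_2: α=8, β=16; u≡5, v≡5 (mod 8); ε(u)ε(v)=0·0, αω(v)=8·1, βω(u)=16·1; sum ≡ 0  ⇒  +1.
(a,b)_43: α=1, u≡2; β=4, v≡17 (mod 43); (2|43)=-1, (17|43)=+1; sign (−1)^0·-1^4·+1^1 = +1.
(a,b)_3: α=2, u≡2; β=6, v≡1 (mod 3); (2|3)=-1, (1|3)=+1; sign (−1)^0·-1^6·+1^2 = +1.
(a,b)_5: α=2, u≡3; β=4, v≡1 (mod 5); (3|5)=-1, (1|5)=+1; sign (−1)^0·-1^4·+1^2 = +1.
(a,b)_∞: sgn(-43)=−, sgn(8029)=+, so +1.
(a,b)_37: α=0, u≡17; β=1, v≡31 (mod 37); (17|37)=-1, (31|37)=-1; sign (−1)^0·-1^1·-1^0 = -1.
(a,b)_23: α=-2, u≡9; β=-6, v≡4 (mod 23); (9|23)=+1, (4|23)=+1; sign (−1)^0·+1^-6·+1^-2 = +1.
(a,b)_11: α=-2, u≡4; β=-4, v≡7 (mod 11); (4|11)=+1, (7|11)=-1; sign (−1)^0·+1^-4·-1^-2 = +1.
(a,b)_31: α=-2, u≡7; β=-3, v≡23 (mod 31); (7|31)=+1, (23|31)=-1; sign (−1)^0·+1^-3·-1^-2 = +1.
Ram(-43, 8029) = {7, 37}; no ℚ_7-point on the conic.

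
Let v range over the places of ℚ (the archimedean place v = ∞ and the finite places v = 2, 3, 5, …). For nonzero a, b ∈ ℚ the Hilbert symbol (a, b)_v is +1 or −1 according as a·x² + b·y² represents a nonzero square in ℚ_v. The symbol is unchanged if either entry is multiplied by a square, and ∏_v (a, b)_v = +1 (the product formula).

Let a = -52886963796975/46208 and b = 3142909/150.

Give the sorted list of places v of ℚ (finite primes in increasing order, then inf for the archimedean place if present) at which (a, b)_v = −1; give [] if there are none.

(a, b) ≡ (-462, 7854) mod (ℚ^×)²; places V = {2, 3, 5, 7, 11, 17, 19, 31, ∞}.
(a,b)_31: α=2, u≡24; β=0, v≡30 (mod 31); (24|31)=-1, (30|31)=-1; sign (−1)^0·-1^0·-1^2 = +1.
(a,b)_5: α=2, u≡2; β=-2, v≡4 (mod 5); (2|5)=-1, (4|5)=+1; sign (−1)^0·-1^-2·+1^2 = +1.
(a,b)_2: α=-7, β=-1; u≡1, v≡7 (mod 8); ε(u)ε(v)=0·1, αω(v)=-7·0, βω(u)=-1·0; sum ≡ 0  ⇒  +1.
(a,b)_∞: sgn(-462)=−, sgn(7854)=+, so +1.
(a,b)_7: α=7, u≡1; β=5, v≡4 (mod 7); (1|7)=+1, (4|7)=+1; sign (−1)^1·+1^5·+1^7 = -1.
(a,b)_11: α=1, u≡2; β=1, v≡7 (mod 11); (2|11)=-1, (7|11)=-1; sign (−1)^1·-1^1·-1^1 = -1.
(a,b)_19: α=-2, u≡8; β=0, v≡7 (mod 19); (8|19)=-1, (7|19)=+1; sign (−1)^0·-1^0·+1^-2 = +1.
(a,b)_17: α=0, u≡6; β=1, v≡5 (mod 17); (6|17)=-1, (5|17)=-1; sign (−1)^0·-1^1·-1^0 = -1.
(a,b)_3: α=5, u≡2; β=-1, v≡2 (mod 3); (2|3)=-1, (2|3)=-1; sign (−1)^1·-1^-1·-1^5 = -1.
Ram(-462, 7854) = {3, 7, 11, 17}; no ℚ_3-point on the conic.

[3, 7, 11, 17]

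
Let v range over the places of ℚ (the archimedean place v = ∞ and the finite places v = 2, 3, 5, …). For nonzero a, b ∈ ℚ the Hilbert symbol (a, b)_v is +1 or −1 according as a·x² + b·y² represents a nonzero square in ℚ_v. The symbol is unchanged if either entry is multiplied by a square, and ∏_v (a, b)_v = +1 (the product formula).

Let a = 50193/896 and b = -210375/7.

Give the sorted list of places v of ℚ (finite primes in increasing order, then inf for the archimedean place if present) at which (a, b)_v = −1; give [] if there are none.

[2, 5, 7, 17]

Mod squares: a ≡ 462, b ≡ -6545. Check v ∈ {∞, 2, 3, 5, 7, 11, 13, 17}.
v=5: a=5^0·(≡3), b=5^3·(≡1) mod 5; (3|5)=-1, (1|5)=+1; (−1)^{0·3·2}·(-1)^3·(+1)^0 = -1.
v=3: a=3^3·(≡1), b=3^2·(≡1) mod 3; (1|3)=+1, (1|3)=+1; (−1)^{3·2·1}·(+1)^2·(+1)^3 = +1.
v=2: v_2(a)=-7, v_2(b)=0; units ≡ 7, 7 (mod 8); ε·ε+αω+βω = 1·1+-7·0+0·0 ≡ 1  ⇒  (a,b)_2 = -1.
v=7: a=7^-1·(≡5), b=7^-1·(≡3) mod 7; (5|7)=-1, (3|7)=-1; (−1)^{-1·-1·3}·(-1)^-1·(-1)^-1 = -1.
v=∞: 462 > 0 and -6545 < 0  ⇒  (a,b)_∞ = +1.
v=11: a=11^1·(≡4), b=11^1·(≡10) mod 11; (4|11)=+1, (10|11)=-1; (−1)^{1·1·5}·(+1)^1·(-1)^1 = +1.
v=17: a=17^0·(≡5), b=17^1·(≡5) mod 17; (5|17)=-1, (5|17)=-1; (−1)^{0·1·8}·(-1)^1·(-1)^0 = -1.
v=13: a=13^2·(≡2), b=13^0·(≡8) mod 13; (2|13)=-1, (8|13)=-1; (−1)^{2·0·6}·(-1)^0·(-1)^2 = +1.
(462, -6545 / ℚ) ramifies at {2, 5, 7, 17}: a division algebra.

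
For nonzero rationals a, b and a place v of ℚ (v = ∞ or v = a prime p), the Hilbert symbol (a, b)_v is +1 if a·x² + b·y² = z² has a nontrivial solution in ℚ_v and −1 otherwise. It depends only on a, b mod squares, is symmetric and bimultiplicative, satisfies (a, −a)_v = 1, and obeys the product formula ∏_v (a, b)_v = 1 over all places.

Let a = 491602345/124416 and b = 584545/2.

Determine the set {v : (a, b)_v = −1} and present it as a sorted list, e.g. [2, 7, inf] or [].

[2, 3, 5, 17]

(a, b) ≡ (6630, 2210) mod (ℚ^×)²; places V = {2, 3, 5, 13, 17, 23, 29, ∞}.
(a,b)_2: α=-9, β=-1; u≡3, v≡1 (mod 8); ε(u)ε(v)=1·0, αω(v)=-9·0, βω(u)=-1·1; sum ≡ 1  ⇒  -1.
(a,b)_3: α=-5, u≡2; β=0, v≡2 (mod 3); (2|3)=-1, (2|3)=-1; sign (−1)^0·-1^0·-1^-5 = -1.
(a,b)_5: α=1, u≡4; β=1, v≡2 (mod 5); (4|5)=+1, (2|5)=-1; sign (−1)^0·+1^1·-1^1 = -1.
(a,b)_23: α=2, u≡4; β=2, v≡12 (mod 23); (4|23)=+1, (12|23)=+1; sign (−1)^0·+1^2·+1^2 = +1.
(a,b)_13: α=1, u≡10; β=1, v≡12 (mod 13); (10|13)=+1, (12|13)=+1; sign (−1)^0·+1^1·+1^1 = +1.
(a,b)_17: α=1, u≡2; β=1, v≡14 (mod 17); (2|17)=+1, (14|17)=-1; sign (−1)^0·+1^1·-1^1 = -1.
(a,b)_∞: sgn(6630)=+, sgn(2210)=+, so +1.
(a,b)_29: α=2, u≡18; β=0, v≡25 (mod 29); (18|29)=-1, (25|29)=+1; sign (−1)^0·-1^0·+1^2 = +1.
|Ram(6630, 2210)| = 4, even; anisotropic at {2, 3, 5, 17}.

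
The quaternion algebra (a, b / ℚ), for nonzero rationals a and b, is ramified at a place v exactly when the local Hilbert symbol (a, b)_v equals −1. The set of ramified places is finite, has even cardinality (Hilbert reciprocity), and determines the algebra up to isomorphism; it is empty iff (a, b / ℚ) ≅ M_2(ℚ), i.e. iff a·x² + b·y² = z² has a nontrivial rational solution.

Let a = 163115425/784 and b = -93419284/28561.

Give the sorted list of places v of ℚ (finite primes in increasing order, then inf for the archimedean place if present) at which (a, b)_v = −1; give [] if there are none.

[23, 37]

Mod squares: a ≡ 6524617, b ≡ -901. Check v ∈ {∞, 2, 5, 7, 11, 13, 17, 23, 37, 41, 53}.
v=2: v_2(a)=-4, v_2(b)=2; units ≡ 1, 3 (mod 8); ε·ε+αω+βω = 0·1+-4·1+2·0 ≡ 0  ⇒  (a,b)_2 = +1.
v=11: a=11^1·(≡5), b=11^0·(≡4) mod 11; (5|11)=+1, (4|11)=+1; (−1)^{1·0·5}·(+1)^0·(+1)^1 = +1.
v=37: a=37^1·(≡7), b=37^0·(≡31) mod 37; (7|37)=+1, (31|37)=-1; (−1)^{1·0·18}·(+1)^0·(-1)^1 = -1.
v=17: a=17^1·(≡2), b=17^1·(≡15) mod 17; (2|17)=+1, (15|17)=+1; (−1)^{1·1·8}·(+1)^1·(+1)^1 = +1.
v=41: a=41^1·(≡39), b=41^0·(≡8) mod 41; (39|41)=+1, (8|41)=+1; (−1)^{1·0·20}·(+1)^0·(+1)^1 = +1.
v=5: a=5^2·(≡3), b=5^0·(≡1) mod 5; (3|5)=-1, (1|5)=+1; (−1)^{2·0·2}·(-1)^0·(+1)^2 = +1.
v=23: a=23^1·(≡20), b=23^2·(≡5) mod 23; (20|23)=-1, (5|23)=-1; (−1)^{1·2·11}·(-1)^2·(-1)^1 = -1.
v=13: a=13^0·(≡11), b=13^-4·(≡3) mod 13; (11|13)=-1, (3|13)=+1; (−1)^{0·-4·6}·(-1)^-4·(+1)^0 = +1.
v=7: a=7^-2·(≡2), b=7^2·(≡4) mod 7; (2|7)=+1, (4|7)=+1; (−1)^{-2·2·3}·(+1)^2·(+1)^-2 = +1.
v=∞: 6524617 > 0 and -901 < 0  ⇒  (a,b)_∞ = +1.
v=53: a=53^0·(≡36), b=53^1·(≡10) mod 53; (36|53)=+1, (10|53)=+1; (−1)^{0·1·26}·(+1)^1·(+1)^0 = +1.
|Ram(6524617, -901)| = 2, even; anisotropic at {23, 37}.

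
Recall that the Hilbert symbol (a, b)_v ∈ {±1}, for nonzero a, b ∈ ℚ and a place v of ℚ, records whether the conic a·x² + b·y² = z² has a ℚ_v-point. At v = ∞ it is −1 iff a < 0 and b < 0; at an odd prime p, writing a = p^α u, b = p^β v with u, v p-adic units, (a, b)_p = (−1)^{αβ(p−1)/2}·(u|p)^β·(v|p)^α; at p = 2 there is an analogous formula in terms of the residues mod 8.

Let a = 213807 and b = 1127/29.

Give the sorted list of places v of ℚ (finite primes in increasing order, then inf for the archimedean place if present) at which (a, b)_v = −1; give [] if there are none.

[2, 19, 23, 29]

(a, b) ≡ (1767, 667) mod (ℚ^×)²; places V = {2, 3, 7, 11, 19, 23, 29, 31, ∞}.
(a,b)_31: α=1, u≡15; β=0, v≡10 (mod 31); (15|31)=-1, (10|31)=+1; sign (−1)^0·-1^0·+1^1 = +1.
(a,b)_7: α=0, u≡6; β=2, v≡2 (mod 7); (6|7)=-1, (2|7)=+1; sign (−1)^0·-1^2·+1^0 = +1.
(a,b)_11: α=2, u≡7; β=0, v≡7 (mod 11); (7|11)=-1, (7|11)=-1; sign (−1)^0·-1^0·-1^2 = +1.
(a,b)_∞: sgn(1767)=+, sgn(667)=+, so +1.
(a,b)_29: α=0, u≡19; β=-1, v≡25 (mod 29); (19|29)=-1, (25|29)=+1; sign (−1)^0·-1^-1·+1^0 = -1.
(a,b)_3: α=1, u≡1; β=0, v≡1 (mod 3); (1|3)=+1, (1|3)=+1; sign (−1)^0·+1^0·+1^1 = +1.
(a,b)_2: α=0, β=0; u≡7, v≡3 (mod 8); ε(u)ε(v)=1·1, αω(v)=0·1, βω(u)=0·0; sum ≡ 1  ⇒  -1.
(a,b)_23: α=0, u≡22; β=1, v≡12 (mod 23); (22|23)=-1, (12|23)=+1; sign (−1)^0·-1^1·+1^0 = -1.
(a,b)_19: α=1, u≡5; β=0, v≡12 (mod 19); (5|19)=+1, (12|19)=-1; sign (−1)^0·+1^0·-1^1 = -1.
|Ram(1767, 667)| = 4, even; anisotropic at {2, 19, 23, 29}.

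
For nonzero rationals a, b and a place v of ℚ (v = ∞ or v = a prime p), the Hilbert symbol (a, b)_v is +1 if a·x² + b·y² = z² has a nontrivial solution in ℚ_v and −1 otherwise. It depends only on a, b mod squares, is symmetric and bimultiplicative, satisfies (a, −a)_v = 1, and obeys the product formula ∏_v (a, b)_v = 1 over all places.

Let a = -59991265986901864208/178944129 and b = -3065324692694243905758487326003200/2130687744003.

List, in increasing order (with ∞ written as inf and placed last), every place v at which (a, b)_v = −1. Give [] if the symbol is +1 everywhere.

Mod squares: a ≡ -17, b ≡ -22011. Check v ∈ {∞, 2, 3, 5, 7, 11, 13, 17, 23, 29}.
v=17: a=17^1·(≡9), b=17^2·(≡1) mod 17; (9|17)=+1, (1|17)=+1; (−1)^{1·2·8}·(+1)^2·(+1)^1 = +1.
v=∞: -17 < 0 and -22011 < 0  ⇒  (a,b)_∞ = -1.
v=7: a=7^-6·(≡4), b=7^-8·(≡2) mod 7; (4|7)=+1, (2|7)=+1; (−1)^{-6·-8·3}·(+1)^-8·(+1)^-6 = +1.
v=5: a=5^0·(≡3), b=5^2·(≡4) mod 5; (3|5)=-1, (4|5)=+1; (−1)^{0·2·2}·(-1)^2·(+1)^0 = +1.
v=11: a=11^6·(≡4), b=11^9·(≡1) mod 11; (4|11)=+1, (1|11)=+1; (−1)^{6·9·5}·(+1)^9·(+1)^6 = +1.
v=29: a=29^2·(≡10), b=29^3·(≡28) mod 29; (10|29)=-1, (28|29)=+1; (−1)^{2·3·14}·(-1)^3·(+1)^2 = -1.
v=3: a=3^-2·(≡1), b=3^-7·(≡1) mod 3; (1|3)=+1, (1|3)=+1; (−1)^{-2·-7·1}·(+1)^-7·(+1)^-2 = +1.
v=2: v_2(a)=4, v_2(b)=12; units ≡ 7, 5 (mod 8); ε·ε+αω+βω = 1·0+4·1+12·0 ≡ 0  ⇒  (a,b)_2 = +1.
v=23: a=23^6·(≡16), b=23^9·(≡4) mod 23; (16|23)=+1, (4|23)=+1; (−1)^{6·9·11}·(+1)^9·(+1)^6 = +1.
v=13: a=13^-2·(≡1), b=13^-2·(≡6) mod 13; (1|13)=+1, (6|13)=-1; (−1)^{-2·-2·6}·(+1)^-2·(-1)^-2 = +1.
(-17, -22011 / ℚ) ramifies at {29, ∞}: a division algebra.

[29, inf]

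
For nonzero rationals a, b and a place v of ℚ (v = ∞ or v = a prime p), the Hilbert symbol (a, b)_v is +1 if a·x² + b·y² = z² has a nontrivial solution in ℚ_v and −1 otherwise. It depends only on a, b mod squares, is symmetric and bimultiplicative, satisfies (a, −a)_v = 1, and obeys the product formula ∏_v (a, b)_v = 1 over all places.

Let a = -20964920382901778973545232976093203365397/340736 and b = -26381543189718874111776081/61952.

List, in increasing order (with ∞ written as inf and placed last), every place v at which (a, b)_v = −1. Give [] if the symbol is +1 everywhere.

[11, 17, 19, 23, 29, inf]

(a, b) ≡ (-1733303, -430882) mod (ℚ^×)²; places V = {2, 3, 11, 13, 17, 19, 23, 29, 31, ∞}.
(a,b)_13: α=3, u≡12; β=2, v≡10 (mod 13); (12|13)=+1, (10|13)=+1; sign (−1)^0·+1^2·+1^3 = +1.
(a,b)_17: α=11, u≡14; β=7, v≡16 (mod 17); (14|17)=-1, (16|17)=+1; sign (−1)^0·-1^7·+1^11 = -1.
(a,b)_∞: sgn(-1733303)=−, sgn(-430882)=−, so -1.
(a,b)_3: α=14, u≡1; β=10, v≡2 (mod 3); (1|3)=+1, (2|3)=-1; sign (−1)^0·+1^10·-1^14 = +1.
(a,b)_29: α=2, u≡27; β=1, v≡12 (mod 29); (27|29)=-1, (12|29)=-1; sign (−1)^0·-1^1·-1^2 = -1.
(a,b)_11: α=-3, u≡6; β=-2, v≡8 (mod 11); (6|11)=-1, (8|11)=-1; sign (−1)^0·-1^-2·-1^-3 = -1.
(a,b)_23: α=5, u≡14; β=3, v≡19 (mod 23); (14|23)=-1, (19|23)=-1; sign (−1)^1·-1^3·-1^5 = -1.
(a,b)_2: α=-8, β=-9; u≡1, v≡7 (mod 8); ε(u)ε(v)=0·1, αω(v)=-8·0, βω(u)=-9·0; sum ≡ 0  ⇒  +1.
(a,b)_19: α=2, u≡2; β=1, v≡13 (mod 19); (2|19)=-1, (13|19)=-1; sign (−1)^0·-1^1·-1^2 = -1.
(a,b)_31: α=3, u≡29; β=2, v≡4 (mod 31); (29|31)=-1, (4|31)=+1; sign (−1)^0·-1^2·+1^3 = +1.
Ram(-1733303, -430882) = {11, 17, 19, 23, 29, ∞}; no ℚ_11-point on the conic.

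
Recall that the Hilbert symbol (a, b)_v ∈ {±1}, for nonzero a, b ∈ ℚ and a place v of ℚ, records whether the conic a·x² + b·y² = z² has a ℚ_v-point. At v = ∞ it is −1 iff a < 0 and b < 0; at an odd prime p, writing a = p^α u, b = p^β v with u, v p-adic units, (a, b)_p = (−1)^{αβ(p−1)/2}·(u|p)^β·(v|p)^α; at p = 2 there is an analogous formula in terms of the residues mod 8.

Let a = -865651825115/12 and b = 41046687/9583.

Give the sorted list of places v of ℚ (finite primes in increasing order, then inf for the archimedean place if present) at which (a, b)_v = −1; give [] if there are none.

(a, b) ≡ (-105, 37961) mod (ℚ^×)²; places V = {2, 3, 5, 7, 11, 17, 29, 37, ∞}.
(a,b)_5: α=1, u≡1; β=0, v≡4 (mod 5); (1|5)=+1, (4|5)=+1; sign (−1)^0·+1^0·+1^1 = +1.
(a,b)_7: α=1, u≡3; β=-1, v≡6 (mod 7); (3|7)=-1, (6|7)=-1; sign (−1)^1·-1^-1·-1^1 = -1.
(a,b)_11: α=2, u≡4; β=1, v≡10 (mod 11); (4|11)=+1, (10|11)=-1; sign (−1)^0·+1^1·-1^2 = +1.
(a,b)_29: α=4, u≡17; β=3, v≡9 (mod 29); (17|29)=-1, (9|29)=+1; sign (−1)^0·-1^3·+1^4 = -1.
(a,b)_2: α=-2, β=0; u≡7, v≡1 (mod 8); ε(u)ε(v)=1·0, αω(v)=-2·0, βω(u)=0·0; sum ≡ 0  ⇒  +1.
(a,b)_37: α=0, u≡5; β=-2, v≡26 (mod 37); (5|37)=-1, (26|37)=+1; sign (−1)^0·-1^-2·+1^0 = +1.
(a,b)_17: α=2, u≡12; β=1, v≡10 (mod 17); (12|17)=-1, (10|17)=-1; sign (−1)^0·-1^1·-1^2 = -1.
(a,b)_∞: sgn(-105)=−, sgn(37961)=+, so +1.
(a,b)_3: α=-1, u≡1; β=2, v≡2 (mod 3); (1|3)=+1, (2|3)=-1; sign (−1)^0·+1^2·-1^-1 = -1.
(-105, 37961 / ℚ) ramifies at {3, 7, 17, 29}: a division algebra.

[3, 7, 17, 29]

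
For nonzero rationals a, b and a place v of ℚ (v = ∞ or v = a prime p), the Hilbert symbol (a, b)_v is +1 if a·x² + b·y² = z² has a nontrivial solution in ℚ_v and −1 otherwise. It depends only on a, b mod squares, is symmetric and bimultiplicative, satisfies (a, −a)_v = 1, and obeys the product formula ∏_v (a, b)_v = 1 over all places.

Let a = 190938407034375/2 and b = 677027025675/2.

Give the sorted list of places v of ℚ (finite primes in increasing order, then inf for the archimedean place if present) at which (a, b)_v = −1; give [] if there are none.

[3, 7, 11, 13]

Mod squares: a ≡ 110, b ≡ 6006. Check v ∈ {∞, 2, 3, 5, 7, 11, 13}.
v=3: a=3^4·(≡2), b=3^3·(≡1) mod 3; (2|3)=-1, (1|3)=+1; (−1)^{4·3·1}·(-1)^3·(+1)^4 = -1.
v=5: a=5^5·(≡3), b=5^2·(≡1) mod 5; (3|5)=-1, (1|5)=+1; (−1)^{5·2·2}·(-1)^2·(+1)^5 = +1.
v=2: v_2(a)=-1, v_2(b)=-1; units ≡ 7, 3 (mod 8); ε·ε+αω+βω = 1·1+-1·1+-1·0 ≡ 0  ⇒  (a,b)_2 = +1.
v=∞: 110 > 0 and 6006 > 0  ⇒  (a,b)_∞ = +1.
v=7: a=7^4·(≡3), b=7^3·(≡2) mod 7; (3|7)=-1, (2|7)=+1; (−1)^{4·3·3}·(-1)^3·(+1)^4 = -1.
v=13: a=13^4·(≡8), b=13^3·(≡7) mod 13; (8|13)=-1, (7|13)=-1; (−1)^{4·3·6}·(-1)^3·(-1)^4 = -1.
v=11: a=11^1·(≡8), b=11^3·(≡10) mod 11; (8|11)=-1, (10|11)=-1; (−1)^{1·3·5}·(-1)^3·(-1)^1 = -1.
|Ram(110, 6006)| = 4, even; anisotropic at {3, 7, 11, 13}.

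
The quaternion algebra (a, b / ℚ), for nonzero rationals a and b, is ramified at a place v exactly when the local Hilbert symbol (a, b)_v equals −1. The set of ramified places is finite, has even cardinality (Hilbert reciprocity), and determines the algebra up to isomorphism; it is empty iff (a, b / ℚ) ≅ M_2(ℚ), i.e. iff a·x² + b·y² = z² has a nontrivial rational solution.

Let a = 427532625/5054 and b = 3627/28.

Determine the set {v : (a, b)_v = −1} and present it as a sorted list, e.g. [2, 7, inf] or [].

[2, 7, 13, 23]

(a, b) ≡ (26602030, 2821) mod (ℚ^×)²; places V = {2, 3, 5, 7, 13, 19, 23, 31, 41, ∞}.
(a,b)_41: α=1, u≡31; β=0, v≡8 (mod 41); (31|41)=+1, (8|41)=+1; sign (−1)^0·+1^0·+1^1 = +1.
(a,b)_3: α=2, u≡1; β=2, v≡1 (mod 3); (1|3)=+1, (1|3)=+1; sign (−1)^0·+1^2·+1^2 = +1.
(a,b)_∞: sgn(26602030)=+, sgn(2821)=+, so +1.
(a,b)_2: α=-1, β=-2; u≡7, v≡5 (mod 8); ε(u)ε(v)=1·0, αω(v)=-1·1, βω(u)=-2·0; sum ≡ 1  ⇒  -1.
(a,b)_7: α=-1, u≡2; β=-1, v≡2 (mod 7); (2|7)=+1, (2|7)=+1; sign (−1)^1·+1^-1·+1^-1 = -1.
(a,b)_5: α=3, u≡4; β=0, v≡4 (mod 5); (4|5)=+1, (4|5)=+1; sign (−1)^0·+1^0·+1^3 = +1.
(a,b)_19: α=-2, u≡11; β=0, v≡4 (mod 19); (11|19)=+1, (4|19)=+1; sign (−1)^0·+1^0·+1^-2 = +1.
(a,b)_31: α=1, u≡2; β=1, v≡23 (mod 31); (2|31)=+1, (23|31)=-1; sign (−1)^1·+1^1·-1^1 = +1.
(a,b)_23: α=1, u≡3; β=0, v≡17 (mod 23); (3|23)=+1, (17|23)=-1; sign (−1)^0·+1^0·-1^1 = -1.
(a,b)_13: α=1, u≡5; β=1, v≡3 (mod 13); (5|13)=-1, (3|13)=+1; sign (−1)^0·-1^1·+1^1 = -1.
|Ram(26602030, 2821)| = 4, even; anisotropic at {2, 7, 13, 23}.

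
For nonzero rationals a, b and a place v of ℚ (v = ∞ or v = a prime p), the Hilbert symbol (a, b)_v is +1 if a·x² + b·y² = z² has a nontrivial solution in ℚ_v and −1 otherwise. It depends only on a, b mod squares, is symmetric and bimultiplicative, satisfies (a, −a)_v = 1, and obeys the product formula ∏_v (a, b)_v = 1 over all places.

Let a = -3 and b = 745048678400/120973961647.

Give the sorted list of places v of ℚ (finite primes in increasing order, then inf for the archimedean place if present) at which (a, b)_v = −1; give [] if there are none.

Mod squares: a ≡ -3, b ≡ 182. Check v ∈ {∞, 2, 3, 5, 7, 11, 13, 17, 19, 23, 37}.
v=37: a=37^0·(≡34), b=37^-2·(≡3) mod 37; (34|37)=+1, (3|37)=+1; (−1)^{0·-2·18}·(+1)^-2·(+1)^0 = +1.
v=23: a=23^0·(≡20), b=23^4·(≡17) mod 23; (20|23)=-1, (17|23)=-1; (−1)^{0·4·11}·(-1)^4·(-1)^0 = +1.
v=5: a=5^0·(≡2), b=5^2·(≡3) mod 5; (2|5)=-1, (3|5)=-1; (−1)^{0·2·2}·(-1)^2·(-1)^0 = +1.
v=17: a=17^0·(≡14), b=17^-2·(≡14) mod 17; (14|17)=-1, (14|17)=-1; (−1)^{0·-2·8}·(-1)^-2·(-1)^0 = +1.
v=7: a=7^0·(≡4), b=7^-1·(≡5) mod 7; (4|7)=+1, (5|7)=-1; (−1)^{0·-1·3}·(+1)^-1·(-1)^0 = +1.
v=13: a=13^0·(≡10), b=13^1·(≡12) mod 13; (10|13)=+1, (12|13)=+1; (−1)^{0·1·6}·(+1)^1·(+1)^0 = +1.
v=2: v_2(a)=0, v_2(b)=13; units ≡ 5, 3 (mod 8); ε·ε+αω+βω = 0·1+0·1+13·1 ≡ 1  ⇒  (a,b)_2 = -1.
v=19: a=19^0·(≡16), b=19^-2·(≡9) mod 19; (16|19)=+1, (9|19)=+1; (−1)^{0·-2·9}·(+1)^-2·(+1)^0 = +1.
v=3: a=3^1·(≡2), b=3^0·(≡2) mod 3; (2|3)=-1, (2|3)=-1; (−1)^{1·0·1}·(-1)^0·(-1)^1 = -1.
v=11: a=11^0·(≡8), b=11^-2·(≡7) mod 11; (8|11)=-1, (7|11)=-1; (−1)^{0·-2·5}·(-1)^-2·(-1)^0 = +1.
v=∞: -3 < 0 and 182 > 0  ⇒  (a,b)_∞ = +1.
Ram(-3, 182) = {2, 3}; no ℚ_2-point on the conic.

[2, 3]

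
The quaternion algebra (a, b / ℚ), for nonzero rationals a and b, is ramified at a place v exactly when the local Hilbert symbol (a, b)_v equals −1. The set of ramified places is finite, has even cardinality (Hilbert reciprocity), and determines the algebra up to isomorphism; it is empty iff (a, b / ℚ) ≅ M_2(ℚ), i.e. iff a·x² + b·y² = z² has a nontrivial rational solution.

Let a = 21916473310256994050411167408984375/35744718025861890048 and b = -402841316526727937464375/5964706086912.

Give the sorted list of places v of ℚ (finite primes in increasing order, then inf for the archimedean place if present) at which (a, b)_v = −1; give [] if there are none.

[7, 19]

Mod squares: a ≡ 21, b ≡ -2109. Check v ∈ {∞, 2, 3, 5, 7, 11, 17, 19, 37}.
v=7: a=7^9·(≡6), b=7^6·(≡6) mod 7; (6|7)=-1, (6|7)=-1; (−1)^{9·6·3}·(-1)^6·(-1)^9 = -1.
v=17: a=17^-4·(≡13), b=17^-2·(≡1) mod 17; (13|17)=+1, (1|17)=+1; (−1)^{-4·-2·8}·(+1)^-2·(+1)^-4 = +1.
v=∞: 21 > 0 and -2109 < 0  ⇒  (a,b)_∞ = +1.
v=11: a=11^2·(≡10), b=11^2·(≡1) mod 11; (10|11)=-1, (1|11)=+1; (−1)^{2·2·5}·(-1)^2·(+1)^2 = +1.
v=3: a=3^-13·(≡1), b=3^-9·(≡2) mod 3; (1|3)=+1, (2|3)=-1; (−1)^{-13·-9·1}·(+1)^-9·(-1)^-13 = +1.
v=19: a=19^10·(≡13), b=19^7·(≡8) mod 19; (13|19)=-1, (8|19)=-1; (−1)^{10·7·9}·(-1)^7·(-1)^10 = -1.
v=5: a=5^8·(≡4), b=5^4·(≡1) mod 5; (4|5)=+1, (1|5)=+1; (−1)^{8·4·2}·(+1)^4·(+1)^8 = +1.
v=2: v_2(a)=-28, v_2(b)=-20; units ≡ 5, 3 (mod 8); ε·ε+αω+βω = 0·1+-28·1+-20·1 ≡ 0  ⇒  (a,b)_2 = +1.
v=37: a=37^4·(≡33), b=37^3·(≡23) mod 37; (33|37)=+1, (23|37)=-1; (−1)^{4·3·18}·(+1)^3·(-1)^4 = +1.
|Ram(21, -2109)| = 2, even; anisotropic at {7, 19}.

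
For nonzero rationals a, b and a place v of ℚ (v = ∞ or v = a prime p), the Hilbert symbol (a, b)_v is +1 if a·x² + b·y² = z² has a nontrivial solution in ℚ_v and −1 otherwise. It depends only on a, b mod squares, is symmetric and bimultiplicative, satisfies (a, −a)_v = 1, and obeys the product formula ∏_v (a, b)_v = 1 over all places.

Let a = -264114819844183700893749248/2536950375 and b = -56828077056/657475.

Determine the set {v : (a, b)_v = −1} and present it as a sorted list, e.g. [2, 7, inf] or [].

(a, b) ≡ (-1155, -1554371) mod (ℚ^×)²; places V = {2, 3, 5, 7, 11, 13, 17, 19, 29, 31, ∞}.
(a,b)_19: α=10, u≡6; β=3, v≡6 (mod 19); (6|19)=+1, (6|19)=+1; sign (−1)^0·+1^3·+1^10 = +1.
(a,b)_17: α=-4, u≡2; β=-2, v≡12 (mod 17); (2|17)=+1, (12|17)=-1; sign (−1)^0·+1^-2·-1^-4 = +1.
(a,b)_5: α=-3, u≡4; β=-2, v≡1 (mod 5); (4|5)=+1, (1|5)=+1; sign (−1)^0·+1^-2·+1^-3 = +1.
(a,b)_3: α=-5, u≡2; β=2, v≡1 (mod 3); (2|3)=-1, (1|3)=+1; sign (−1)^0·-1^2·+1^-5 = +1.
(a,b)_2: α=12, β=10; u≡5, v≡5 (mod 8); ε(u)ε(v)=0·0, αω(v)=12·1, βω(u)=10·1; sum ≡ 0  ⇒  +1.
(a,b)_13: α=2, u≡5; β=-1, v≡11 (mod 13); (5|13)=-1, (11|13)=-1; sign (−1)^0·-1^-1·-1^2 = -1.
(a,b)_∞: sgn(-1155)=−, sgn(-1554371)=−, so -1.
(a,b)_31: α=2, u≡13; β=1, v≡26 (mod 31); (13|31)=-1, (26|31)=-1; sign (−1)^0·-1^1·-1^2 = -1.
(a,b)_11: α=1, u≡5; β=0, v≡6 (mod 11); (5|11)=+1, (6|11)=-1; sign (−1)^0·+1^0·-1^1 = -1.
(a,b)_7: α=1, u≡5; β=-1, v≡2 (mod 7); (5|7)=-1, (2|7)=+1; sign (−1)^1·-1^-1·+1^1 = +1.
(a,b)_29: α=2, u≡25; β=1, v≡4 (mod 29); (25|29)=+1, (4|29)=+1; sign (−1)^0·+1^1·+1^2 = +1.
Ram(-1155, -1554371) = {11, 13, 31, ∞}; no ℚ_11-point on the conic.

[11, 13, 31, inf]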